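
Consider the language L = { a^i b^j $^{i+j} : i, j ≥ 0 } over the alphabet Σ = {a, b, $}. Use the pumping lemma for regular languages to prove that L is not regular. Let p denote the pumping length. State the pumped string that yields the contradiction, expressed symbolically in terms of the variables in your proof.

Assume L is regular. Let p be the pumping length given by the pumping lemma.
Take w = a^p b^p $^{2p} ∈ L (with i=j=p, i+j=2p), |w| = 4p ≥ p.
Write w = xyz as guaranteed by the lemma, with |xy| ≤ p and |y| ≥ 1.
The first p characters of w are a's, so xy (and hence y) consists only of a's. Write y = a^k, 1 ≤ k ≤ p.
Consider xy^2z = a^{p+k} b^p $^{2p}. Now the a- and b-counts sum to 2p+k, but the $-count is 2p ≠ 2p+k. So xy^2z ∉ L.
Contradiction. Therefore L is not regular.

a^{p+k} b^p $^{2p}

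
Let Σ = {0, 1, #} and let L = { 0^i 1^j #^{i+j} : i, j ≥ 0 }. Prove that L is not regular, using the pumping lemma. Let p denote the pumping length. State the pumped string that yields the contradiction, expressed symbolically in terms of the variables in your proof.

Toward a contradiction, assume L is regular with pumping length p.
Take w = 0^p 1^p #^{2p} ∈ L (with i=j=p, i+j=2p), |w| = 4p ≥ p.
The pumping lemma gives a decomposition w = xyz where |xy| ≤ p and |y| ≥ 1.
The first p characters of w are 0's, so xy (and hence y) consists only of 0's. Write y = 0^k, 1 ≤ k ≤ p.
Consider xy^2z = 0^{p+k} 1^p #^{2p}. Now the 0- and 1-counts sum to 2p+k, but the #-count is 2p ≠ 2p+k. So xy^2z ∉ L.
This is a contradiction; hence L is not regular.

0^{p+k} 1^p #^{2p}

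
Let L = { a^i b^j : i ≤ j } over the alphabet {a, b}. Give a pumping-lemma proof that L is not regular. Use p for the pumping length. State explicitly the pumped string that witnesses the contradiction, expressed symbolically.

a^{p+k} b^p

Toward a contradiction, assume L is regular with pumping length p.
Choose w = a^p b^p ∈ L, with |w| = 2p ≥ p.
The pumping lemma gives a decomposition w = xyz where |xy| ≤ p and |y| > 0.
Since the first p symbols of w are all a's and |xy| ≤ p, y lies entirely in the leading a-block: y = a^k for some k with 1 ≤ k ≤ p.
Consider xy^2z = a^{p+k} b^p. Since k ≥ 1, the a-count p+k exceeds the b-count p, so i ≤ j fails; thus xy^2z ∉ L.
This contradicts the pumping lemma, so L is not regular.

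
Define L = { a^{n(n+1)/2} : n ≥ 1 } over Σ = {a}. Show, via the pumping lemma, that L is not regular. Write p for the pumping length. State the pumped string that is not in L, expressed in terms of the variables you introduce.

a^{p(p+1)/2+k}

Assume L is regular. Let p be the pumping length given by the pumping lemma.
Take w = a^{p(p+1)/2} ∈ L with |w| = p(p+1)/2 ≥ p.
By the pumping lemma, w = xyz with |xy| ≤ p and |y| > 0.
Then y = a^k for some k with 1 ≤ k ≤ p.
Pump with i = 2: xy^2z = a^{p(p+1)/2+k}. Since 1 ≤ k ≤ p, p(p+1)/2 < p(p+1)/2+k ≤ p(p+1)/2+p < (p+1)(p+2)/2, so p(p+1)/2+k is strictly between consecutive triangular numbers. So xy^2z ∉ L.
This contradicts the pumping lemma, so L is not regular.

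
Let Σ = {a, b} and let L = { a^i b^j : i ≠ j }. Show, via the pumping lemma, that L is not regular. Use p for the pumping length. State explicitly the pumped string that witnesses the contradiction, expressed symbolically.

Assume L is regular. Let p be the pumping length given by the pumping lemma.
Choose w = a^p b^{p+p!}. Since p ≠ p+p!, w ∈ L; and |w| ≥ p.
The pumping lemma gives a decomposition w = xyz where |xy| ≤ p and |y| ≥ 1.
Because |xy| ≤ p and w begins with p copies of a, we have y = a^k with 1 ≤ k ≤ p.
Since 1 ≤ k ≤ p, k divides p!; set t = 1 + p!/k. Then xy^t z has p + (p!/k)·k = p + p! copies of a. Now the a-count equals the b-count, so i ≠ j fails. So xy^t z = a^{p+p!} b^{p+p!} ∉ L.
This contradicts the pumping lemma, so L is not regular.

a^{p+p!} b^{p+p!}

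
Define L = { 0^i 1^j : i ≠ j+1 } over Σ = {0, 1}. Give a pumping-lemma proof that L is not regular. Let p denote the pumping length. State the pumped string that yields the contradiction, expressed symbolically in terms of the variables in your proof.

0^{p+p!} 1^{p+p!-1}

Assume L is regular; let p be its pumping constant.
Choose w = 0^p 1^{p+p!-1}. Since p ≠ (p+p!-1)+1 = p+p!, w ∈ L; and |w| ≥ p.
By the pumping lemma, w = xyz with |xy| ≤ p and |y| > 0.
Because |xy| ≤ p and w begins with p copies of 0, we have y = 0^k with 1 ≤ k ≤ p.
Since 1 ≤ k ≤ p, k divides p!; set t = 1 + p!/k. Then xy^t z has p + (p!/k)·k = p + p! copies of 0. Now the 0-count is p+p! and (1-count)+1 = (p+p!-1)+1 = p+p!, so i ≠ j+1 fails. So xy^t z = 0^{p+p!} 1^{p+p!-1} ∉ L.
This contradicts the pumping lemma, so L is not regular.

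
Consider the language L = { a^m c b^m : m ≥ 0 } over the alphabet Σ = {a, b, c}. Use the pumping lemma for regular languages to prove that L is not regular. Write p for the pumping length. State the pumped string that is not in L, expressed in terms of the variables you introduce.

Assume L is regular; let p be its pumping constant.
Take w = a^p c b^p ∈ L with |w| = 2p+1 ≥ p.
By the pumping lemma, w = xyz with |xy| ≤ p and |y| ≥ 1.
Since the first p symbols of w are all a's and |xy| ≤ p, y lies entirely in the leading a-block: y = a^k for some k with 1 ≤ k ≤ p.
Pump with i = 2: xy^2z = a^{p+k} c b^p, which would require p+k = p. But k ≥ 1, so xy^2z ∉ L.
Contradiction. Therefore L is not regular.

a^{p+k} c b^p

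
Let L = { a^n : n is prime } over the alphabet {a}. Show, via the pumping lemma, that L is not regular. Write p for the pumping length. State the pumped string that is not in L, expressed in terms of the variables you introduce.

Suppose for contradiction that L is regular, and let p be the pumping length.
Let q be a prime with q ≥ p+2 (infinitely many primes exist), and take w = a^q ∈ L with |w| = q ≥ p.
Write w = xyz as guaranteed by the lemma, with |xy| ≤ p and |y| ≥ 1.
Then y = a^k for some k with 1 ≤ k ≤ p.
Since 1 ≤ k ≤ p, |xz| = q-k. Pump with i = q+1: |xy^{q+1}z| = (q-k)+(q+1)k = q+qk = q(1+k), which is composite (both factors ≥ 2). So xy^{q+1}z = a^{q(1+k)} ∉ L.
This contradicts the pumping lemma, so L is not regular.

a^{q(1+k)}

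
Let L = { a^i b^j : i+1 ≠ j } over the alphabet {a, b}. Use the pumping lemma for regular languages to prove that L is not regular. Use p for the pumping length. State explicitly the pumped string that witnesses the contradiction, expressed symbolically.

Assume L is regular; let p be its pumping constant.
Choose w = a^p b^{p+p!+1}. Since p ≠ (p+p!+1)-1 = p+p!, w ∈ L; and |w| ≥ p.
By the pumping lemma, w = xyz with |xy| ≤ p and |y| ≥ 1.
The first p characters of w are a's, so xy (and hence y) consists only of a's. Write y = a^k, 1 ≤ k ≤ p.
Since 1 ≤ k ≤ p, k divides p!; set t = 1 + p!/k. Then xy^t z has p + (p!/k)·k = p + p! copies of a. Now the a-count is p+p! and (b-count)-1 = (p+p!+1)-1 = p+p!, so i+1 ≠ j fails. So xy^t z = a^{p+p!} b^{p+p!+1} ∉ L.
This is a contradiction; hence L is not regular.

a^{p+p!} b^{p+p!+1}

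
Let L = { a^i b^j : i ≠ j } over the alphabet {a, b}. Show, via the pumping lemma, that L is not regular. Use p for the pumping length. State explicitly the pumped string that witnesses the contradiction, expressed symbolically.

a^{p+p!} b^{p+p!}

Toward a contradiction, assume L is regular with pumping length p.
Choose w = a^p b^{p+p!}. Since p ≠ p+p!, w ∈ L; and |w| ≥ p.
The pumping lemma gives a decomposition w = xyz where |xy| ≤ p and |y| > 0.
Because |xy| ≤ p and w begins with p copies of a, we have y = a^k with 1 ≤ k ≤ p.
Since 1 ≤ k ≤ p, k divides p!; set t = 1 + p!/k. Then xy^t z has p + (p!/k)·k = p + p! copies of a. Now the a-count equals the b-count, so i ≠ j fails. So xy^t z = a^{p+p!} b^{p+p!} ∉ L.
Contradiction. Therefore L is not regular.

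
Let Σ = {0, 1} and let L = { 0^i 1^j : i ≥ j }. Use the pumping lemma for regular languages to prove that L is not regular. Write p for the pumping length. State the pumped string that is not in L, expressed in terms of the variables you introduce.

0^{p-k} 1^p

Assume L is regular; let p be its pumping constant.
Choose w = 0^p 1^p ∈ L, with |w| = 2p ≥ p.
Write w = xyz as guaranteed by the lemma, with |xy| ≤ p and y is nonempty.
Because |xy| ≤ p and w begins with p copies of 0, we have y = 0^k with 1 ≤ k ≤ p.
Consider xy^0z = xz = 0^{p-k} 1^p. Since k ≥ 1, the 0-count p-k is less than p, so i ≥ j fails; thus xz ∉ L.
This is a contradiction; hence L is not regular.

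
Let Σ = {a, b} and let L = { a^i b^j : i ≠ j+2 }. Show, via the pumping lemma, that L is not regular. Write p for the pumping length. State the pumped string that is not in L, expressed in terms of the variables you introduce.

Toward a contradiction, assume L is regular with pumping length p.
Choose w = a^p b^{p+p!-2}. Since p ≠ (p+p!-2)+2 = p+p!, w ∈ L; and |w| ≥ p.
The pumping lemma gives a decomposition w = xyz where |xy| ≤ p and |y| > 0.
The first p characters of w are a's, so xy (and hence y) consists only of a's. Write y = a^k, 1 ≤ k ≤ p.
Since 1 ≤ k ≤ p, k divides p!; set t = 1 + p!/k. Then xy^t z has p + (p!/k)·k = p + p! copies of a. Now the a-count is p+p! and (b-count)+2 = (p+p!-2)+2 = p+p!, so i ≠ j+2 fails. So xy^t z = a^{p+p!} b^{p+p!-2} ∉ L.
This contradicts the pumping lemma, so L is not regular.

a^{p+p!} b^{p+p!-2}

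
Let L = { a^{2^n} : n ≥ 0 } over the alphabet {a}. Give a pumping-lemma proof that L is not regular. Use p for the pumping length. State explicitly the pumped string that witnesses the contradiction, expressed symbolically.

Suppose for contradiction that L is regular, and let p be the pumping length.
Take w = a^{2^p} ∈ L with |w| = 2^p ≥ p.
The pumping lemma gives a decomposition w = xyz where |xy| ≤ p and |y| > 0.
Then y = a^k for some k with 1 ≤ k ≤ p.
Pump with i = 2: xy^2z = a^{2^p+k}. Since 1 ≤ k ≤ p < 2^p, we have 2^p < 2^p+k < 2^{p+1}, so 2^p+k is not a power of 2. So xy^2z ∉ L.
This is a contradiction; hence L is not regular.

a^{2^p+k}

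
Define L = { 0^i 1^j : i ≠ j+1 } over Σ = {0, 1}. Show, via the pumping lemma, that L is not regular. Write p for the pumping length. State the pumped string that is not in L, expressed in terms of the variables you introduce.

Assume L is regular. Let p be the pumping length given by the pumping lemma.
Choose w = 0^p 1^{p+p!-1}. Since p ≠ (p+p!-1)+1 = p+p!, w ∈ L; and |w| ≥ p.
Write w = xyz as guaranteed by the lemma, with |xy| ≤ p and |y| ≥ 1.
Because |xy| ≤ p and w begins with p copies of 0, we have y = 0^k with 1 ≤ k ≤ p.
Since 1 ≤ k ≤ p, k divides p!; set t = 1 + p!/k. Then xy^t z has p + (p!/k)·k = p + p! copies of 0. Now the 0-count is p+p! and (1-count)+1 = (p+p!-1)+1 = p+p!, so i ≠ j+1 fails. So xy^t z = 0^{p+p!} 1^{p+p!-1} ∉ L.
Contradiction. Therefore L is not regular.

0^{p+p!} 1^{p+p!-1}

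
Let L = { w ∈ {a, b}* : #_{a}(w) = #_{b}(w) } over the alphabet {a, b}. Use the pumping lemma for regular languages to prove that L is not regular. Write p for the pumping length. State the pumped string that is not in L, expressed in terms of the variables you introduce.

a^{p+k} b^p

Suppose for contradiction that L is regular, and let p be the pumping length.
Choose w = a^p b^p ∈ L with |w| = 2p ≥ p.
The pumping lemma gives a decomposition w = xyz where |xy| ≤ p and |y| ≥ 1.
The first p characters of w are a's, so xy (and hence y) consists only of a's. Write y = a^k, 1 ≤ k ≤ p.
Pump with i = 2: xy^2z = a^{p+k} b^p has p+k occurrences of a but only p of b. Since k ≥ 1 the counts differ, so xy^2z ∉ L.
Contradiction. Therefore L is not regular.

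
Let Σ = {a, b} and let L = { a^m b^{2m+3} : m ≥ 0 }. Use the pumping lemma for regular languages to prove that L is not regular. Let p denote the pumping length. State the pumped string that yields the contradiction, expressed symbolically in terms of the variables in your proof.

Assume L is regular; let p be its pumping constant.
Take w = a^p b^{2p+3}. Then w ∈ L and |w| = 3p+3 ≥ p.
Write w = xyz as guaranteed by the lemma, with |xy| ≤ p and |y| > 0.
Since the first p symbols of w are all a's and |xy| ≤ p, y lies entirely in the leading a-block: y = a^k for some k with 1 ≤ k ≤ p.
Pump with i = 2: xy^2z = a^{p+k} b^{2p+3}. For this to lie in L we would need 2p+3 = 2(p+k)+3, which forces k = 0. But k ≥ 1, so xy^2z ∉ L.
This is a contradiction; hence L is not regular.

a^{p+k} b^{2p+3}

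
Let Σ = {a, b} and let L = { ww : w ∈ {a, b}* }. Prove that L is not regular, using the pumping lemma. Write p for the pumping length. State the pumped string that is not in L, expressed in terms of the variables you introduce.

a^{p+k} b^p a^p b^p

Suppose for contradiction that L is regular, and let p be the pumping length.
Take w = a^p b^p a^p b^p = uu where u = a^pb^p; then w ∈ L and |w| = 4p ≥ p.
By the pumping lemma, w = xyz with |xy| ≤ p and |y| ≥ 1.
The first p characters of w are a's, so xy (and hence y) consists only of a's. Write y = a^k, 1 ≤ k ≤ p.
Pump with i = 2: xy^2z = a^{p+k} b^p a^p b^p, of length 4p+k. Suppose this equals vv. The string starts with a and ends with b, so v does too; thus the boundary between the two copies of v is a b→a transition. There is exactly one such transition, at position 2p+k, so |v| = 2p+k and |vv| = 4p+2k ≠ 4p+k since k ≥ 1. So xy^2z ∉ L.
Contradiction. Therefore L is not regular.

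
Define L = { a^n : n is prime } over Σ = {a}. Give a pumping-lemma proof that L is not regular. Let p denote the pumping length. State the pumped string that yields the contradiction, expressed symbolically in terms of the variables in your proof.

a^{q(1+k)}

Assume L is regular; let p be its pumping constant.
Let q be a prime with q ≥ p+2 (infinitely many primes exist), and take w = a^q ∈ L with |w| = q ≥ p.
Write w = xyz as guaranteed by the lemma, with |xy| ≤ p and |y| ≥ 1.
Then y = a^k for some k with 1 ≤ k ≤ p.
Since 1 ≤ k ≤ p, |xz| = q-k. Pump with i = q+1: |xy^{q+1}z| = (q-k)+(q+1)k = q+qk = q(1+k), which is composite (both factors ≥ 2). So xy^{q+1}z = a^{q(1+k)} ∉ L.
Contradiction. Therefore L is not regular.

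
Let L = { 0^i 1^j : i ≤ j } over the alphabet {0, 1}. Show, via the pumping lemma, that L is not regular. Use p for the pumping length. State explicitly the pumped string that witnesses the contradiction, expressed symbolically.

Assume L is regular; let p be its pumping constant.
Choose w = 0^p 1^p ∈ L, with |w| = 2p ≥ p.
By the pumping lemma, w = xyz with |xy| ≤ p and y is nonempty.
The first p characters of w are 0's, so xy (and hence y) consists only of 0's. Write y = 0^k, 1 ≤ k ≤ p.
Consider xy^2z = 0^{p+k} 1^p. Since k ≥ 1, the 0-count p+k exceeds the 1-count p, so i ≤ j fails; thus xy^2z ∉ L.
Contradiction. Therefore L is not regular.

0^{p+k} 1^p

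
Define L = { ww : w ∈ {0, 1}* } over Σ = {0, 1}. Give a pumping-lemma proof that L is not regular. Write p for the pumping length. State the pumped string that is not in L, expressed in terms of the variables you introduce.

0^{p+k} 1^p 0^p 1^p

Suppose for contradiction that L is regular, and let p be the pumping length.
Take w = 0^p 1^p 0^p 1^p = uu where u = 0^p1^p; then w ∈ L and |w| = 4p ≥ p.
By the pumping lemma, w = xyz with |xy| ≤ p and y is nonempty.
Because |xy| ≤ p and w begins with p copies of 0, we have y = 0^k with 1 ≤ k ≤ p.
Pump with i = 2: xy^2z = 0^{p+k} 1^p 0^p 1^p, of length 4p+k. Suppose this equals vv. The string starts with 0 and ends with 1, so v does too; thus the boundary between the two copies of v is a 1→0 transition. There is exactly one such transition, at position 2p+k, so |v| = 2p+k and |vv| = 4p+2k ≠ 4p+k since k ≥ 1. So xy^2z ∉ L.
Contradiction. Therefore L is not regular.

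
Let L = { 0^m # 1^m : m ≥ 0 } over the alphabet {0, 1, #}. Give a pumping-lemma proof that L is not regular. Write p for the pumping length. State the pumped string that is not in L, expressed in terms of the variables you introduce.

0^{p+k} # 1^p

Suppose for contradiction that L is regular, and let p be the pumping length.
Take w = 0^p # 1^p ∈ L with |w| = 2p+1 ≥ p.
By the pumping lemma, w = xyz with |xy| ≤ p and |y| ≥ 1.
Since the first p symbols of w are all 0's and |xy| ≤ p, y lies entirely in the leading 0-block: y = 0^k for some k with 1 ≤ k ≤ p.
Pump with i = 2: xy^2z = 0^{p+k} # 1^p, which would require p+k = p. But k ≥ 1, so xy^2z ∉ L.
This contradicts the pumping lemma, so L is not regular.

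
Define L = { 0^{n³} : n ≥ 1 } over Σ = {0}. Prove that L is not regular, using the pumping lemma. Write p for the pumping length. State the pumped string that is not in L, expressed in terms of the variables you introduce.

Toward a contradiction, assume L is regular with pumping length p.
Take w = 0^{p³} ∈ L with |w| = p³ ≥ p.
By the pumping lemma, w = xyz with |xy| ≤ p and y is nonempty.
Then y = 0^k for some k with 1 ≤ k ≤ p.
Pump with i = 2: xy^2z = 0^{p³+k}. Since 1 ≤ k ≤ p, p³ < p³+k ≤ p³+p < p³+3p²+3p+1 = (p+1)³, so p³+k is not a perfect cube. So xy^2z ∉ L.
This is a contradiction; hence L is not regular.

0^{p³+k}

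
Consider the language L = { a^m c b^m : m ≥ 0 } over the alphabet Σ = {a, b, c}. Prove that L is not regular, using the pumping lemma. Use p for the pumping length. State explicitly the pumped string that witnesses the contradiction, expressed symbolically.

Toward a contradiction, assume L is regular with pumping length p.
Take w = a^p c b^p ∈ L with |w| = 2p+1 ≥ p.
The pumping lemma gives a decomposition w = xyz where |xy| ≤ p and |y| > 0.
Since the first p symbols of w are all a's and |xy| ≤ p, y lies entirely in the leading a-block: y = a^k for some k with 1 ≤ k ≤ p.
Pump with i = 2: xy^2z = a^{p+k} c b^p, which would require p+k = p. But k ≥ 1, so xy^2z ∉ L.
This is a contradiction; hence L is not regular.

a^{p+k} c b^p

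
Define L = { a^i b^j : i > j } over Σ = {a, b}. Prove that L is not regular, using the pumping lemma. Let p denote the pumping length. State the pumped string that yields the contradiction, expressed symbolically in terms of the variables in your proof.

Suppose for contradiction that L is regular, and let p be the pumping length.
Choose w = a^{p+1} b^p ∈ L, with |w| = 2p+1 ≥ p.
By the pumping lemma, w = xyz with |xy| ≤ p and y is nonempty.
Because |xy| ≤ p and w begins with p copies of a, we have y = a^k with 1 ≤ k ≤ p.
Consider xy^0z = xz = a^{p+1-k} b^p. Since k ≥ 1, the a-count p+1-k is at most p, so i > j fails; thus xz ∉ L.
Contradiction. Therefore L is not regular.

a^{p+1-k} b^p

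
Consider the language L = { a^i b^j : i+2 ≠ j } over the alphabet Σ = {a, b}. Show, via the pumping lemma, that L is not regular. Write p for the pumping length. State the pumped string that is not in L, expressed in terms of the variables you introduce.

a^{p+p!} b^{p+p!+2}

Suppose for contradiction that L is regular, and let p be the pumping length.
Choose w = a^p b^{p+p!+2}. Since p ≠ (p+p!+2)-2 = p+p!, w ∈ L; and |w| ≥ p.
By the pumping lemma, w = xyz with |xy| ≤ p and y is nonempty.
Because |xy| ≤ p and w begins with p copies of a, we have y = a^k with 1 ≤ k ≤ p.
Since 1 ≤ k ≤ p, k divides p!; set t = 1 + p!/k. Then xy^t z has p + (p!/k)·k = p + p! copies of a. Now the a-count is p+p! and (b-count)-2 = (p+p!+2)-2 = p+p!, so i+2 ≠ j fails. So xy^t z = a^{p+p!} b^{p+p!+2} ∉ L.
Contradiction. Therefore L is not regular.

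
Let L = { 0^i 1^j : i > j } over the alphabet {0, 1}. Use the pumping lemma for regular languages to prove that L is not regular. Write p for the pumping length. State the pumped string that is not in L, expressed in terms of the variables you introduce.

Assume L is regular. Let p be the pumping length given by the pumping lemma.
Choose w = 0^{p+1} 1^p ∈ L, with |w| = 2p+1 ≥ p.
By the pumping lemma, w = xyz with |xy| ≤ p and y is nonempty.
The first p characters of w are 0's, so xy (and hence y) consists only of 0's. Write y = 0^k, 1 ≤ k ≤ p.
Consider xy^0z = xz = 0^{p+1-k} 1^p. Since k ≥ 1, the 0-count p+1-k is at most p, so i > j fails; thus xz ∉ L.
This contradicts the pumping lemma, so L is not regular.

0^{p+1-k} 1^p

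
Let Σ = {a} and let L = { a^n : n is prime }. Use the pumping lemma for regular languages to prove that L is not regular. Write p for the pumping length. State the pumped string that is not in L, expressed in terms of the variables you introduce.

a^{q(1+k)}

Assume L is regular. Let p be the pumping length given by the pumping lemma.
Let q be a prime with q ≥ p+2 (infinitely many primes exist), and take w = a^q ∈ L with |w| = q ≥ p.
Write w = xyz as guaranteed by the lemma, with |xy| ≤ p and |y| ≥ 1.
Then y = a^k for some k with 1 ≤ k ≤ p.
Since 1 ≤ k ≤ p, |xz| = q-k. Pump with i = q+1: |xy^{q+1}z| = (q-k)+(q+1)k = q+qk = q(1+k), which is composite (both factors ≥ 2). So xy^{q+1}z = a^{q(1+k)} ∉ L.
This contradicts the pumping lemma, so L is not regular.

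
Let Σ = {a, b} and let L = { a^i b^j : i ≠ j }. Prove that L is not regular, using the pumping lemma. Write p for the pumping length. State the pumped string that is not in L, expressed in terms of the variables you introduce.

a^{p+p!} b^{p+p!}

Suppose for contradiction that L is regular, and let p be the pumping length.
Choose w = a^p b^{p+p!}. Since p ≠ p+p!, w ∈ L; and |w| ≥ p.
By the pumping lemma, w = xyz with |xy| ≤ p and y is nonempty.
Since the first p symbols of w are all a's and |xy| ≤ p, y lies entirely in the leading a-block: y = a^k for some k with 1 ≤ k ≤ p.
Since 1 ≤ k ≤ p, k divides p!; set t = 1 + p!/k. Then xy^t z has p + (p!/k)·k = p + p! copies of a. Now the a-count equals the b-count, so i ≠ j fails. So xy^t z = a^{p+p!} b^{p+p!} ∉ L.
This contradicts the pumping lemma, so L is not regular.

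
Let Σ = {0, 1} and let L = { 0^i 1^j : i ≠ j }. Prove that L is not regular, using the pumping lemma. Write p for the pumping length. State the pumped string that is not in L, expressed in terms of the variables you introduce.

Assume L is regular. Let p be the pumping length given by the pumping lemma.
Choose w = 0^p 1^{p+p!}. Since p ≠ p+p!, w ∈ L; and |w| ≥ p.
The pumping lemma gives a decomposition w = xyz where |xy| ≤ p and y is nonempty.
The first p characters of w are 0's, so xy (and hence y) consists only of 0's. Write y = 0^k, 1 ≤ k ≤ p.
Since 1 ≤ k ≤ p, k divides p!; set t = 1 + p!/k. Then xy^t z has p + (p!/k)·k = p + p! copies of 0. Now the 0-count equals the 1-count, so i ≠ j fails. So xy^t z = 0^{p+p!} 1^{p+p!} ∉ L.
This contradicts the pumping lemma, so L is not regular.

0^{p+p!} 1^{p+p!}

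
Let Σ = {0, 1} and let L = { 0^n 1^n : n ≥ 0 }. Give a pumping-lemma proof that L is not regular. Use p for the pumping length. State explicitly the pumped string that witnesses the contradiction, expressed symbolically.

0^{p+k} 1^p

Suppose for contradiction that L is regular, and let p be the pumping length.
Let w = 0^p 1^p ∈ L; note |w| = 2p ≥ p.
By the pumping lemma, w = xyz with |xy| ≤ p and |y| > 0.
The first p characters of w are 0's, so xy (and hence y) consists only of 0's. Write y = 0^k, 1 ≤ k ≤ p.
Pump with i = 2: xy^2z = 0^{p+k} 1^p. For this to lie in L we would need p = p+k, which forces k = 0. But k ≥ 1, so xy^2z ∉ L.
This is a contradiction; hence L is not regular.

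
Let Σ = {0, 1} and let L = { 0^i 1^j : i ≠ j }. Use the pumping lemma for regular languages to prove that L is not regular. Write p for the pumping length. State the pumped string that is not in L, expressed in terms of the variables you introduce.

0^{p+p!} 1^{p+p!}

Toward a contradiction, assume L is regular with pumping length p.
Choose w = 0^p 1^{p+p!}. Since p ≠ p+p!, w ∈ L; and |w| ≥ p.
By the pumping lemma, w = xyz with |xy| ≤ p and y is nonempty.
Since the first p symbols of w are all 0's and |xy| ≤ p, y lies entirely in the leading 0-block: y = 0^k for some k with 1 ≤ k ≤ p.
Since 1 ≤ k ≤ p, k divides p!; set t = 1 + p!/k. Then xy^t z has p + (p!/k)·k = p + p! copies of 0. Now the 0-count equals the 1-count, so i ≠ j fails. So xy^t z = 0^{p+p!} 1^{p+p!} ∉ L.
This is a contradiction; hence L is not regular.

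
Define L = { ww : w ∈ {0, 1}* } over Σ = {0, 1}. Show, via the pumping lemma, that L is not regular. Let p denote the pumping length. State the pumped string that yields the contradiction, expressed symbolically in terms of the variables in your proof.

Toward a contradiction, assume L is regular with pumping length p.
Take w = 0^p 1^p 0^p 1^p = uu where u = 0^p1^p; then w ∈ L and |w| = 4p ≥ p.
By the pumping lemma, w = xyz with |xy| ≤ p and |y| > 0.
Since the first p symbols of w are all 0's and |xy| ≤ p, y lies entirely in the leading 0-block: y = 0^k for some k with 1 ≤ k ≤ p.
Pump with i = 2: xy^2z = 0^{p+k} 1^p 0^p 1^p, of length 4p+k. Suppose this equals vv. The string starts with 0 and ends with 1, so v does too; thus the boundary between the two copies of v is a 1→0 transition. There is exactly one such transition, at position 2p+k, so |v| = 2p+k and |vv| = 4p+2k ≠ 4p+k since k ≥ 1. So xy^2z ∉ L.
This contradicts the pumping lemma, so L is not regular.

0^{p+k} 1^p 0^p 1^p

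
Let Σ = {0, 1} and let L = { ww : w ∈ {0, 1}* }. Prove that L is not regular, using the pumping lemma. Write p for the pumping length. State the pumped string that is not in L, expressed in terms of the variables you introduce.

Suppose for contradiction that L is regular, and let p be the pumping length.
Take w = 0^p 1^p 0^p 1^p = uu where u = 0^p1^p; then w ∈ L and |w| = 4p ≥ p.
By the pumping lemma, w = xyz with |xy| ≤ p and |y| > 0.
The first p characters of w are 0's, so xy (and hence y) consists only of 0's. Write y = 0^k, 1 ≤ k ≤ p.
Pump with i = 2: xy^2z = 0^{p+k} 1^p 0^p 1^p, of length 4p+k. Suppose this equals vv. The string starts with 0 and ends with 1, so v does too; thus the boundary between the two copies of v is a 1→0 transition. There is exactly one such transition, at position 2p+k, so |v| = 2p+k and |vv| = 4p+2k ≠ 4p+k since k ≥ 1. So xy^2z ∉ L.
This is a contradiction; hence L is not regular.

0^{p+k} 1^p 0^p 1^p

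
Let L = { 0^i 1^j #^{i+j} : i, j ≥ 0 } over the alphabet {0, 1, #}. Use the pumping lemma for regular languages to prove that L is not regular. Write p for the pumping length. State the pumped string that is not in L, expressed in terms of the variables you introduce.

Suppose for contradiction that L is regular, and let p be the pumping length.
Take w = 0^p 1^p #^{2p} ∈ L (with i=j=p, i+j=2p), |w| = 4p ≥ p.
The pumping lemma gives a decomposition w = xyz where |xy| ≤ p and y is nonempty.
The first p characters of w are 0's, so xy (and hence y) consists only of 0's. Write y = 0^k, 1 ≤ k ≤ p.
Consider xy^2z = 0^{p+k} 1^p #^{2p}. Now the 0- and 1-counts sum to 2p+k, but the #-count is 2p ≠ 2p+k. So xy^2z ∉ L.
Contradiction. Therefore L is not regular.

0^{p+k} 1^p #^{2p}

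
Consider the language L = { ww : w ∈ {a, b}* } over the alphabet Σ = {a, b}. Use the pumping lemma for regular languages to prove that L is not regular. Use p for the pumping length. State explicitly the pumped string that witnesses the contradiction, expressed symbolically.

a^{p+k} b^p a^p b^p

Assume L is regular. Let p be the pumping length given by the pumping lemma.
Take w = a^p b^p a^p b^p = uu where u = a^pb^p; then w ∈ L and |w| = 4p ≥ p.
Write w = xyz as guaranteed by the lemma, with |xy| ≤ p and |y| ≥ 1.
Because |xy| ≤ p and w begins with p copies of a, we have y = a^k with 1 ≤ k ≤ p.
Pump with i = 2: xy^2z = a^{p+k} b^p a^p b^p, of length 4p+k. Suppose this equals vv. The string starts with a and ends with b, so v does too; thus the boundary between the two copies of v is a b→a transition. There is exactly one such transition, at position 2p+k, so |v| = 2p+k and |vv| = 4p+2k ≠ 4p+k since k ≥ 1. So xy^2z ∉ L.
This is a contradiction; hence L is not regular.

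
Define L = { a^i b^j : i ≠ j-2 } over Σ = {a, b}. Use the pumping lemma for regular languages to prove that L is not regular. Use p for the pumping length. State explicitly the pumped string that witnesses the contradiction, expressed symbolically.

a^{p+p!} b^{p+p!+2}

Toward a contradiction, assume L is regular with pumping length p.
Choose w = a^p b^{p+p!+2}. Since p ≠ (p+p!+2)-2 = p+p!, w ∈ L; and |w| ≥ p.
Write w = xyz as guaranteed by the lemma, with |xy| ≤ p and y is nonempty.
Because |xy| ≤ p and w begins with p copies of a, we have y = a^k with 1 ≤ k ≤ p.
Since 1 ≤ k ≤ p, k divides p!; set t = 1 + p!/k. Then xy^t z has p + (p!/k)·k = p + p! copies of a. Now the a-count is p+p! and (b-count)-2 = (p+p!+2)-2 = p+p!, so i ≠ j-2 fails. So xy^t z = a^{p+p!} b^{p+p!+2} ∉ L.
This is a contradiction; hence L is not regular.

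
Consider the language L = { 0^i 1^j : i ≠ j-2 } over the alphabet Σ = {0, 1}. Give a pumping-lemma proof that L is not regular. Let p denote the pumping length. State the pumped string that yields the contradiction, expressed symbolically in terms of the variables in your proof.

Assume L is regular; let p be its pumping constant.
Choose w = 0^p 1^{p+p!+2}. Since p ≠ (p+p!+2)-2 = p+p!, w ∈ L; and |w| ≥ p.
The pumping lemma gives a decomposition w = xyz where |xy| ≤ p and |y| > 0.
The first p characters of w are 0's, so xy (and hence y) consists only of 0's. Write y = 0^k, 1 ≤ k ≤ p.
Since 1 ≤ k ≤ p, k divides p!; set t = 1 + p!/k. Then xy^t z has p + (p!/k)·k = p + p! copies of 0. Now the 0-count is p+p! and (1-count)-2 = (p+p!+2)-2 = p+p!, so i ≠ j-2 fails. So xy^t z = 0^{p+p!} 1^{p+p!+2} ∉ L.
This contradicts the pumping lemma, so L is not regular.

0^{p+p!} 1^{p+p!+2}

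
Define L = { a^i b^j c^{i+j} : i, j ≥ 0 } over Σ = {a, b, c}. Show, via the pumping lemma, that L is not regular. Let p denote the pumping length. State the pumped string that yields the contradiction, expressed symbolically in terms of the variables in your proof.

Assume L is regular; let p be its pumping constant.
Take w = a^p b^p c^{2p} ∈ L (with i=j=p, i+j=2p), |w| = 4p ≥ p.
By the pumping lemma, w = xyz with |xy| ≤ p and |y| > 0.
Since the first p symbols of w are all a's and |xy| ≤ p, y lies entirely in the leading a-block: y = a^k for some k with 1 ≤ k ≤ p.
Consider xy^2z = a^{p+k} b^p c^{2p}. Now the a- and b-counts sum to 2p+k, but the c-count is 2p ≠ 2p+k. So xy^2z ∉ L.
This contradicts the pumping lemma, so L is not regular.

a^{p+k} b^p c^{2p}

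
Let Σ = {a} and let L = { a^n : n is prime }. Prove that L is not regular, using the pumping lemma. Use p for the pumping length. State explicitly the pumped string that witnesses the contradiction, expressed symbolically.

Toward a contradiction, assume L is regular with pumping length p.
Let q be a prime with q ≥ p+2 (infinitely many primes exist), and take w = a^q ∈ L with |w| = q ≥ p.
Write w = xyz as guaranteed by the lemma, with |xy| ≤ p and |y| > 0.
Then y = a^k for some k with 1 ≤ k ≤ p.
Since 1 ≤ k ≤ p, |xz| = q-k. Pump with i = q+1: |xy^{q+1}z| = (q-k)+(q+1)k = q+qk = q(1+k), which is composite (both factors ≥ 2). So xy^{q+1}z = a^{q(1+k)} ∉ L.
This contradicts the pumping lemma, so L is not regular.

a^{q(1+k)}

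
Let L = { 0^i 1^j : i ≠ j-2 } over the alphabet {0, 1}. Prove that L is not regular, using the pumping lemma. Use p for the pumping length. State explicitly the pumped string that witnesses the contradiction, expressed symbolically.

Suppose for contradiction that L is regular, and let p be the pumping length.
Choose w = 0^p 1^{p+p!+2}. Since p ≠ (p+p!+2)-2 = p+p!, w ∈ L; and |w| ≥ p.
Write w = xyz as guaranteed by the lemma, with |xy| ≤ p and |y| ≥ 1.
Because |xy| ≤ p and w begins with p copies of 0, we have y = 0^k with 1 ≤ k ≤ p.
Since 1 ≤ k ≤ p, k divides p!; set t = 1 + p!/k. Then xy^t z has p + (p!/k)·k = p + p! copies of 0. Now the 0-count is p+p! and (1-count)-2 = (p+p!+2)-2 = p+p!, so i ≠ j-2 fails. So xy^t z = 0^{p+p!} 1^{p+p!+2} ∉ L.
Contradiction. Therefore L is not regular.

0^{p+p!} 1^{p+p!+2}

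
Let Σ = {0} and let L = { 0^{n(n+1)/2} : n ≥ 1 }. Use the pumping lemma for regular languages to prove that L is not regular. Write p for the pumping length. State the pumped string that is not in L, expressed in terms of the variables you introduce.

Suppose for contradiction that L is regular, and let p be the pumping length.
Take w = 0^{p(p+1)/2} ∈ L with |w| = p(p+1)/2 ≥ p.
Write w = xyz as guaranteed by the lemma, with |xy| ≤ p and y is nonempty.
Then y = 0^k for some k with 1 ≤ k ≤ p.
Pump with i = 2: xy^2z = 0^{p(p+1)/2+k}. Since 1 ≤ k ≤ p, p(p+1)/2 < p(p+1)/2+k ≤ p(p+1)/2+p < (p+1)(p+2)/2, so p(p+1)/2+k is strictly between consecutive triangular numbers. So xy^2z ∉ L.
This contradicts the pumping lemma, so L is not regular.

0^{p(p+1)/2+k}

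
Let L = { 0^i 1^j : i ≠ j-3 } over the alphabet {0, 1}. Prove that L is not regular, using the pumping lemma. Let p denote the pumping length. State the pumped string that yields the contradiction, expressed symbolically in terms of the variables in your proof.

0^{p+p!} 1^{p+p!+3}

Assume L is regular. Let p be the pumping length given by the pumping lemma.
Choose w = 0^p 1^{p+p!+3}. Since p ≠ (p+p!+3)-3 = p+p!, w ∈ L; and |w| ≥ p.
The pumping lemma gives a decomposition w = xyz where |xy| ≤ p and |y| > 0.
Because |xy| ≤ p and w begins with p copies of 0, we have y = 0^k with 1 ≤ k ≤ p.
Since 1 ≤ k ≤ p, k divides p!; set t = 1 + p!/k. Then xy^t z has p + (p!/k)·k = p + p! copies of 0. Now the 0-count is p+p! and (1-count)-3 = (p+p!+3)-3 = p+p!, so i ≠ j-3 fails. So xy^t z = 0^{p+p!} 1^{p+p!+3} ∉ L.
Contradiction. Therefore L is not regular.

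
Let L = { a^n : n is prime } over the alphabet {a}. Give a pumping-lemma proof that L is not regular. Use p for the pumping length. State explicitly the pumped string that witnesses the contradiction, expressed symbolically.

a^{q(1+k)}

Assume L is regular. Let p be the pumping length given by the pumping lemma.
Let q be a prime with q ≥ p+2 (infinitely many primes exist), and take w = a^q ∈ L with |w| = q ≥ p.
By the pumping lemma, w = xyz with |xy| ≤ p and y is nonempty.
Then y = a^k for some k with 1 ≤ k ≤ p.
Since 1 ≤ k ≤ p, |xz| = q-k. Pump with i = q+1: |xy^{q+1}z| = (q-k)+(q+1)k = q+qk = q(1+k), which is composite (both factors ≥ 2). So xy^{q+1}z = a^{q(1+k)} ∉ L.
This is a contradiction; hence L is not regular.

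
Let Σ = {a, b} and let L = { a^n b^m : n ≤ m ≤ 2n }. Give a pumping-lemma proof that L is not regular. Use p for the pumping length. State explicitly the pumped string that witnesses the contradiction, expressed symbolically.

Assume L is regular; let p be its pumping constant.
Take w = a^p b^p ∈ L (since p ≤ p ≤ 2p), with |w| = 2p ≥ p.
Write w = xyz as guaranteed by the lemma, with |xy| ≤ p and y is nonempty.
Because |xy| ≤ p and w begins with p copies of a, we have y = a^k with 1 ≤ k ≤ p.
Pump with i = 2: xy^2z = a^{p+k} b^p. Now n = p+k > p = m, so the condition n ≤ m fails. Thus xy^2z ∉ L.
This contradicts the pumping lemma, so L is not regular.

a^{p+k} b^p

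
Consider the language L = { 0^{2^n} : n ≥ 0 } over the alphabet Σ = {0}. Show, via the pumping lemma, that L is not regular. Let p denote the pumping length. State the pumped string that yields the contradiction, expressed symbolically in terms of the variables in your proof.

0^{2^p+k}

Toward a contradiction, assume L is regular with pumping length p.
Take w = 0^{2^p} ∈ L with |w| = 2^p ≥ p.
The pumping lemma gives a decomposition w = xyz where |xy| ≤ p and y is nonempty.
Then y = 0^k for some k with 1 ≤ k ≤ p.
Pump with i = 2: xy^2z = 0^{2^p+k}. Since 1 ≤ k ≤ p < 2^p, we have 2^p < 2^p+k < 2^{p+1}, so 2^p+k is not a power of 2. So xy^2z ∉ L.
This is a contradiction; hence L is not regular.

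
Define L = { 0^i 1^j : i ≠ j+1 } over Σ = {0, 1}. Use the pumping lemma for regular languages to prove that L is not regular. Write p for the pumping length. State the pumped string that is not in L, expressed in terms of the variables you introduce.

Suppose for contradiction that L is regular, and let p be the pumping length.
Choose w = 0^p 1^{p+p!-1}. Since p ≠ (p+p!-1)+1 = p+p!, w ∈ L; and |w| ≥ p.
By the pumping lemma, w = xyz with |xy| ≤ p and |y| ≥ 1.
Since the first p symbols of w are all 0's and |xy| ≤ p, y lies entirely in the leading 0-block: y = 0^k for some k with 1 ≤ k ≤ p.
Since 1 ≤ k ≤ p, k divides p!; set t = 1 + p!/k. Then xy^t z has p + (p!/k)·k = p + p! copies of 0. Now the 0-count is p+p! and (1-count)+1 = (p+p!-1)+1 = p+p!, so i ≠ j+1 fails. So xy^t z = 0^{p+p!} 1^{p+p!-1} ∉ L.
This contradicts the pumping lemma, so L is not regular.

0^{p+p!} 1^{p+p!-1}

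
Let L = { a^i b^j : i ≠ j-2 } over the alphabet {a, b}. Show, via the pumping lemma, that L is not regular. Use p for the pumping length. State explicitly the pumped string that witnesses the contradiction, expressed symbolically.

Assume L is regular. Let p be the pumping length given by the pumping lemma.
Choose w = a^p b^{p+p!+2}. Since p ≠ (p+p!+2)-2 = p+p!, w ∈ L; and |w| ≥ p.
By the pumping lemma, w = xyz with |xy| ≤ p and |y| > 0.
Since the first p symbols of w are all a's and |xy| ≤ p, y lies entirely in the leading a-block: y = a^k for some k with 1 ≤ k ≤ p.
Since 1 ≤ k ≤ p, k divides p!; set t = 1 + p!/k. Then xy^t z has p + (p!/k)·k = p + p! copies of a. Now the a-count is p+p! and (b-count)-2 = (p+p!+2)-2 = p+p!, so i ≠ j-2 fails. So xy^t z = a^{p+p!} b^{p+p!+2} ∉ L.
Contradiction. Therefore L is not regular.

a^{p+p!} b^{p+p!+2}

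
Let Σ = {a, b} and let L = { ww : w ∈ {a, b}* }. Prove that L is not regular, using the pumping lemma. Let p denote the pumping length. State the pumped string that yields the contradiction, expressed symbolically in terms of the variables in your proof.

Toward a contradiction, assume L is regular with pumping length p.
Take w = a^p b^p a^p b^p = uu where u = a^pb^p; then w ∈ L and |w| = 4p ≥ p.
The pumping lemma gives a decomposition w = xyz where |xy| ≤ p and y is nonempty.
Since the first p symbols of w are all a's and |xy| ≤ p, y lies entirely in the leading a-block: y = a^k for some k with 1 ≤ k ≤ p.
Pump with i = 2: xy^2z = a^{p+k} b^p a^p b^p, of length 4p+k. Suppose this equals vv. The string starts with a and ends with b, so v does too; thus the boundary between the two copies of v is a b→a transition. There is exactly one such transition, at position 2p+k, so |v| = 2p+k and |vv| = 4p+2k ≠ 4p+k since k ≥ 1. So xy^2z ∉ L.
Contradiction. Therefore L is not regular.

a^{p+k} b^p a^p b^p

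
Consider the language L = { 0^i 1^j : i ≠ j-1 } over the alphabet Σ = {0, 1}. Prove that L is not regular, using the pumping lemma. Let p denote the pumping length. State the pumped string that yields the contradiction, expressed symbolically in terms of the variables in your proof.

0^{p+p!} 1^{p+p!+1}

Suppose for contradiction that L is regular, and let p be the pumping length.
Choose w = 0^p 1^{p+p!+1}. Since p ≠ (p+p!+1)-1 = p+p!, w ∈ L; and |w| ≥ p.
Write w = xyz as guaranteed by the lemma, with |xy| ≤ p and y is nonempty.
The first p characters of w are 0's, so xy (and hence y) consists only of 0's. Write y = 0^k, 1 ≤ k ≤ p.
Since 1 ≤ k ≤ p, k divides p!; set t = 1 + p!/k. Then xy^t z has p + (p!/k)·k = p + p! copies of 0. Now the 0-count is p+p! and (1-count)-1 = (p+p!+1)-1 = p+p!, so i ≠ j-1 fails. So xy^t z = 0^{p+p!} 1^{p+p!+1} ∉ L.
This contradicts the pumping lemma, so L is not regular.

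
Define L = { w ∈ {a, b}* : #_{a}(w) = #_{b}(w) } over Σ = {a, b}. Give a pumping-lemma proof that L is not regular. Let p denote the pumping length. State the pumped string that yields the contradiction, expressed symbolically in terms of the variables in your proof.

a^{p+k} b^p

Assume L is regular. Let p be the pumping length given by the pumping lemma.
Choose w = a^p b^p ∈ L with |w| = 2p ≥ p.
Write w = xyz as guaranteed by the lemma, with |xy| ≤ p and |y| > 0.
Since the first p symbols of w are all a's and |xy| ≤ p, y lies entirely in the leading a-block: y = a^k for some k with 1 ≤ k ≤ p.
Pump with i = 2: xy^2z = a^{p+k} b^p has p+k occurrences of a but only p of b. Since k ≥ 1 the counts differ, so xy^2z ∉ L.
This contradicts the pumping lemma, so L is not regular.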